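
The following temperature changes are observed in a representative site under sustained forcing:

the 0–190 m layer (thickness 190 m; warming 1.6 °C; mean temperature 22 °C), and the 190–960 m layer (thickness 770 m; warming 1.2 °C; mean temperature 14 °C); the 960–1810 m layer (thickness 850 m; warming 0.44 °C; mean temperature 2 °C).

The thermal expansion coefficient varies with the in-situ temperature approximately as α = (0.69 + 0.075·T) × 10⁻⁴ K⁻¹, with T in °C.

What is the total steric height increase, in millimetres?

263 mm of thermosteric rise

Layer 1: α = (0.69 + 0.075×22)×10⁻⁴ = 2.34×10⁻⁴ K⁻¹
Layer 2: α = (0.69 + 0.075×14)×10⁻⁴ = 1.74×10⁻⁴ K⁻¹
Layer 3: α = (0.69 + 0.075×2)×10⁻⁴ = 0.84×10⁻⁴ K⁻¹
0–190 m: 1.6 × 2.34×10⁻⁴ × 190 = 0.071136 m
190–960 m: 770 × 1.2 × 1.74×10⁻⁴ = 0.160776 m
850 × 0.84×10⁻⁴ × 0.44 = 0.031416 m
Δh = 0.071136 + 0.160776 + 0.031416 = 0.263328 m ≈ 263 mm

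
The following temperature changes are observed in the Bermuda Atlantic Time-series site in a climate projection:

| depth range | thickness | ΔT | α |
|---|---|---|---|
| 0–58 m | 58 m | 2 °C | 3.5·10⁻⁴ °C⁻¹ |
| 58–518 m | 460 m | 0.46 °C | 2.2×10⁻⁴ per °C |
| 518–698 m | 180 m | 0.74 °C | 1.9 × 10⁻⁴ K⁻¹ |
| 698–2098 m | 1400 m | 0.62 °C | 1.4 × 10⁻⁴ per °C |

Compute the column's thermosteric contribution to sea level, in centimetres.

2 × 3.5×10⁻⁴ × 58 = 0.04060 m
58–518 m: 0.46 × 460 × 2.2×10⁻⁴ = 0.046552 m
518–698 m: 0.74 × 1.9×10⁻⁴ × 180 = 0.025308 m
Layer 4: 1.4×10⁻⁴ × 1400 × 0.62 = 0.12152 m
Δh = 0.04060 + 0.046552 + 0.025308 + 0.12152 = 0.23398 m ≈ 23.4 cm

Δh = 23.4 cm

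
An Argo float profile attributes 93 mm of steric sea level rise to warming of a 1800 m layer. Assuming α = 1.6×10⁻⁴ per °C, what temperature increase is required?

ΔT = Δh/(αH) = 0.093 / (1.6×10⁻⁴ × 1800) ≈ 0.3229 °C

about 0.32 °C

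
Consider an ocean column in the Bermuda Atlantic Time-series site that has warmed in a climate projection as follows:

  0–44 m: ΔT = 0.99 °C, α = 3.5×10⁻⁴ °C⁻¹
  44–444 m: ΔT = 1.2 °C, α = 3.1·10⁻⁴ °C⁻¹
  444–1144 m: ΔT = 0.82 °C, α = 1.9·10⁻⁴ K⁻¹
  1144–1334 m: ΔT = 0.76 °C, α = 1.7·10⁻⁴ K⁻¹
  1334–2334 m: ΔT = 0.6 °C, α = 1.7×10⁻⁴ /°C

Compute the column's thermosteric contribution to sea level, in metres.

about 0.400 m

Layer 1: 3.5×10⁻⁴ × 44 × 0.99 = 0.015246 m
44–444 m: 400 × 3.1×10⁻⁴ × 1.2 = 0.14880 m
1.9×10⁻⁴ × 0.82 × 700 = 0.10906 m
190 × 1.7×10⁻⁴ × 0.76 = 0.024548 m
Layer 5: 1.7×10⁻⁴ × 0.6 × 1000 = 0.10200 m
Δh = 0.015246 + 0.14880 + 0.10906 + 0.024548 + 0.10200 = 0.399654 m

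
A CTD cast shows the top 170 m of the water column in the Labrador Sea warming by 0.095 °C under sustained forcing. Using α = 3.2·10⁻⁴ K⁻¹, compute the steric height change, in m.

Δh = 0.00517 m

Δh = αΔT·H = 3.2×10⁻⁴ × 0.095 × 170 = 0.005168 m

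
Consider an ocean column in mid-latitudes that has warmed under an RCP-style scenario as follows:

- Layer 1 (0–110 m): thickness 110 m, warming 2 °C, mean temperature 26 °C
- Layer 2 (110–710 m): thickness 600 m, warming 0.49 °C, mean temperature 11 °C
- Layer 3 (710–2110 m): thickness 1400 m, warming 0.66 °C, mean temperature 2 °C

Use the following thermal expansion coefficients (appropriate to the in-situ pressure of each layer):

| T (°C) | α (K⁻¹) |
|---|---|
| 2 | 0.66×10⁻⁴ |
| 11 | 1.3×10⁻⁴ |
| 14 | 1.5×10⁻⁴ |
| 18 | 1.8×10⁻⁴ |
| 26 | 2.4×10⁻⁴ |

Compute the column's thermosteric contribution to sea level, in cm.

Δh = 15.2 cm

Layer 1 at 26 °C → α = 2.4×10⁻⁴ K⁻¹
Layer 2 at 11 °C → α = 1.3×10⁻⁴ K⁻¹
Layer 3 at 2 °C → α = 0.66×10⁻⁴ K⁻¹
110 × 2.4×10⁻⁴ × 2 = 0.05280 m
Layer 2: 600 × 0.49 × 1.3×10⁻⁴ = 0.03822 m
710–2110 m: 1400 × 0.66×10⁻⁴ × 0.66 = 0.060984 m
Δh = 0.05280 + 0.03822 + 0.060984 = 0.152004 m ≈ 15.2 cm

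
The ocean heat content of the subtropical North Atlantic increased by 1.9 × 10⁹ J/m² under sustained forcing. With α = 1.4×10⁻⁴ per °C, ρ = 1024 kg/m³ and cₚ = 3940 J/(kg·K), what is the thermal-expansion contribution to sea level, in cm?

Δh = 6.59 cm

Δh = αQ/(ρcₚ) = 1.4×10⁻⁴ × 1.9×10⁹ / (1024 × 3940) ≈ 0.06593 m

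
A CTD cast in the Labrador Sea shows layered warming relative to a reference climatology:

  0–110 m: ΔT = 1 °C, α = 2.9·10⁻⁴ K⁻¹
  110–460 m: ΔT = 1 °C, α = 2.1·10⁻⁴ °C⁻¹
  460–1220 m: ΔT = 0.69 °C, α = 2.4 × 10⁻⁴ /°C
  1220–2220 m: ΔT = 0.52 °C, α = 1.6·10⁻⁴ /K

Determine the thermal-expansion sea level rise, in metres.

Δh = 0.314 m

0–110 m: 1 × 110 × 2.9×10⁻⁴ = 0.03190 m
Layer 2: 2.1×10⁻⁴ × 350 × 1 = 0.07350 m
460–1220 m: 2.4×10⁻⁴ × 760 × 0.69 = 0.125856 m
Layer 4: 1.6×10⁻⁴ × 0.52 × 1000 = 0.08320 m
Δh = 0.03190 + 0.07350 + 0.125856 + 0.08320 = 0.314456 m ≈ 0.314 m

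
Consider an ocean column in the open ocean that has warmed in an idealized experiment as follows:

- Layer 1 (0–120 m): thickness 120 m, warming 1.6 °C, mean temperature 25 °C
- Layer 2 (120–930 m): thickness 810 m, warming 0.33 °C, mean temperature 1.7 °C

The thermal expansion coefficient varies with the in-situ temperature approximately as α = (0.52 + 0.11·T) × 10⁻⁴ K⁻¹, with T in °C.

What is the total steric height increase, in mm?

Layer 1: α = (0.52 + 0.11×25)×10⁻⁴ = 3.27×10⁻⁴ K⁻¹
Layer 2: α = (0.52 + 0.11×1.7)×10⁻⁴ = 0.707×10⁻⁴ K⁻¹
Layer 1: 3.27×10⁻⁴ × 120 × 1.6 = 0.062784 m
120–930 m: 0.707×10⁻⁴ × 810 × 0.33 = 0.01889811 m
Δh = 0.062784 + 0.01889811 = 0.08168211 m

about 82 mm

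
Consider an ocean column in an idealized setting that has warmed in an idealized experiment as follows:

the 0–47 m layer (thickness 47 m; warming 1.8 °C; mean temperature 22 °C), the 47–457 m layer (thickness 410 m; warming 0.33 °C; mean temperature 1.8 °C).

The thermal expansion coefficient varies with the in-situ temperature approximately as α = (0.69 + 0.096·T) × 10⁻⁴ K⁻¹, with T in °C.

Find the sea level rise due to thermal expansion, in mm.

about 35.4 mm

Layer 1: α = (0.69 + 0.096×22)×10⁻⁴ = 2.802×10⁻⁴ K⁻¹
Layer 2: α = (0.69 + 0.096×1.8)×10⁻⁴ = 0.8628×10⁻⁴ K⁻¹
Layer 1: 47 × 2.802×10⁻⁴ × 1.8 = 0.02370492 m
47–457 m: 0.33 × 410 × 0.8628×10⁻⁴ = 0.011673684 m
Δh = 0.02370492 + 0.011673684 = 0.035378604 m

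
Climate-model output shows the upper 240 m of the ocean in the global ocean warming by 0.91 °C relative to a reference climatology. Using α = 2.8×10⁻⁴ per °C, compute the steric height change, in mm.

about 61.2 mm

Δh = αΔT·H = 2.8×10⁻⁴ × 0.91 × 240 = 0.061152 m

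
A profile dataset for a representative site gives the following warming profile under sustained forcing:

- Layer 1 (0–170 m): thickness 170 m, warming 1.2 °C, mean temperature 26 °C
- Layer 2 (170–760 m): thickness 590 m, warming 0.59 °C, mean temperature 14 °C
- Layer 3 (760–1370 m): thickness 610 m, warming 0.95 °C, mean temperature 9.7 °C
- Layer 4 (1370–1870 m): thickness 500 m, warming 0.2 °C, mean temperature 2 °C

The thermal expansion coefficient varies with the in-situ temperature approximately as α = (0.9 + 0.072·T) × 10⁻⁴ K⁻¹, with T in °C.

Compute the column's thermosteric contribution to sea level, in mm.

226 mm

Layer 1: α = (0.9 + 0.072×26)×10⁻⁴ = 2.772×10⁻⁴ K⁻¹
Layer 2: α = (0.9 + 0.072×14)×10⁻⁴ = 1.908×10⁻⁴ K⁻¹
Layer 3: α = (0.9 + 0.072×9.7)×10⁻⁴ = 1.5984×10⁻⁴ K⁻¹
Layer 4: α = (0.9 + 0.072×2)×10⁻⁴ = 1.044×10⁻⁴ K⁻¹
0–170 m: 170 × 1.2 × 2.772×10⁻⁴ = 0.0565488 m
1.908×10⁻⁴ × 0.59 × 590 = 0.06641748 m
Layer 3: 1.5984×10⁻⁴ × 0.95 × 610 = 0.09262728 m
500 × 1.044×10⁻⁴ × 0.2 = 0.01044 m
Δh = 0.0565488 + 0.06641748 + 0.09262728 + 0.01044 = 0.22603356 m ≈ 226 mm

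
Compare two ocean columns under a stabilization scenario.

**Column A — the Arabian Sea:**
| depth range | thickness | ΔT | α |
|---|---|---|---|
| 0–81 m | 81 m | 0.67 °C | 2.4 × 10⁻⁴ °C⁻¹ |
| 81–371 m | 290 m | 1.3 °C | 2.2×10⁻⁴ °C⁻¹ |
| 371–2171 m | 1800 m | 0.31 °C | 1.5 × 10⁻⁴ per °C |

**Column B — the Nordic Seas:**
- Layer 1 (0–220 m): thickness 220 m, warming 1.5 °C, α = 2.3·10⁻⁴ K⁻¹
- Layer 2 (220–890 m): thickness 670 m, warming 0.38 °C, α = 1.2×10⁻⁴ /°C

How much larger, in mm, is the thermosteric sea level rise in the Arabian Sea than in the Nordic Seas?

73 mm

A Layer 1: 0.67 × 81 × 2.4×10⁻⁴ = 0.0130248 m
A 290 × 1.3 × 2.2×10⁻⁴ = 0.08294 m
A Layer 3: 1800 × 0.31 × 1.5×10⁻⁴ = 0.08370 m
A total: 0.1796648 m
B Layer 1: 220 × 2.3×10⁻⁴ × 1.5 = 0.07590 m
B 220–890 m: 670 × 1.2×10⁻⁴ × 0.38 = 0.030552 m
B total: 0.106452 m
Difference: 0.1796648 − 0.106452 = 0.0732128 m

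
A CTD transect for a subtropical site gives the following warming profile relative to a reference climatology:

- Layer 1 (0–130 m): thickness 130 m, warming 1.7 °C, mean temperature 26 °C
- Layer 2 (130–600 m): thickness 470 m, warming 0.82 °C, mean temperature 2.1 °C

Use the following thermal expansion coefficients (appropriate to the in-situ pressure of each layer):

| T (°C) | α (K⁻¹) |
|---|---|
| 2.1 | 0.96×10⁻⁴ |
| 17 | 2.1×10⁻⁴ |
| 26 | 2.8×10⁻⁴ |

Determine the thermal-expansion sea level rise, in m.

0.0989 m of thermosteric rise

Layer 1 at 26 °C → α = 2.8×10⁻⁴ K⁻¹
Layer 2 at 2.1 °C → α = 0.96×10⁻⁴ K⁻¹
1.7 × 130 × 2.8×10⁻⁴ = 0.06188 m
Layer 2: 0.96×10⁻⁴ × 0.82 × 470 = 0.0369984 m
Δh = 0.06188 + 0.0369984 = 0.0988784 m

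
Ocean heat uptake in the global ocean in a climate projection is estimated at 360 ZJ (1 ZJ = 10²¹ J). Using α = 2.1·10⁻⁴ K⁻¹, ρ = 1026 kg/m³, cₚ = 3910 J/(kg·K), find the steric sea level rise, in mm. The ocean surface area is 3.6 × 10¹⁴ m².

about 52 mm

Per unit area: Q = 360×10²¹ / (3.6×10¹⁴) = 1×10⁹ J/m²
Δh = αQ/(ρcₚ) = 2.1×10⁻⁴ × 1×10⁹ / (1026 × 3910) ≈ 0.052347 m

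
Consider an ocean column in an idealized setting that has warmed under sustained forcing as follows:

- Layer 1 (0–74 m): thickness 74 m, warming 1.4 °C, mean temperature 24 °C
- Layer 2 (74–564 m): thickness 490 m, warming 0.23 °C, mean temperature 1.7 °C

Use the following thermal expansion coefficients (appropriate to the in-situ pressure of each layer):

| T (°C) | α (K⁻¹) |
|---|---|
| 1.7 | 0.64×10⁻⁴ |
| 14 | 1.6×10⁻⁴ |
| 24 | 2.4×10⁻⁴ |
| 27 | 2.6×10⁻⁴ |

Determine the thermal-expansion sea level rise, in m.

Layer 1 at 24 °C → α = 2.4×10⁻⁴ K⁻¹
Layer 2 at 1.7 °C → α = 0.64×10⁻⁴ K⁻¹
Layer 1: 74 × 2.4×10⁻⁴ × 1.4 = 0.024864 m
74–564 m: 0.23 × 490 × 0.64×10⁻⁴ = 0.0072128 m
Δh = 0.024864 + 0.0072128 = 0.0320768 m ≈ 0.032 m

Δh ≈ 0.032 m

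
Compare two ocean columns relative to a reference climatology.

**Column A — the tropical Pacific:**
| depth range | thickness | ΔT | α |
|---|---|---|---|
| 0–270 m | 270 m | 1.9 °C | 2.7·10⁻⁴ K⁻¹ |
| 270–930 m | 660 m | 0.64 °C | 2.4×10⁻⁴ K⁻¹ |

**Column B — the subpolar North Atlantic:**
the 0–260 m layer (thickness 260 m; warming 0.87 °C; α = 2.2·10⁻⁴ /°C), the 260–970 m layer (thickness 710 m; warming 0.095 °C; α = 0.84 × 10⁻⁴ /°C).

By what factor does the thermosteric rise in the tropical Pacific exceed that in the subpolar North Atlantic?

4.33

A 0–270 m: 2.7×10⁻⁴ × 270 × 1.9 = 0.13851 m
A 0.64 × 2.4×10⁻⁴ × 660 = 0.101376 m
A total: 0.239886 m
B Layer 1: 0.87 × 260 × 2.2×10⁻⁴ = 0.049764 m
B 260–970 m: 710 × 0.84×10⁻⁴ × 0.095 = 0.0056658 m
B total: 0.0554298 m
Ratio: 0.239886 / 0.0554298 ≈ 4.328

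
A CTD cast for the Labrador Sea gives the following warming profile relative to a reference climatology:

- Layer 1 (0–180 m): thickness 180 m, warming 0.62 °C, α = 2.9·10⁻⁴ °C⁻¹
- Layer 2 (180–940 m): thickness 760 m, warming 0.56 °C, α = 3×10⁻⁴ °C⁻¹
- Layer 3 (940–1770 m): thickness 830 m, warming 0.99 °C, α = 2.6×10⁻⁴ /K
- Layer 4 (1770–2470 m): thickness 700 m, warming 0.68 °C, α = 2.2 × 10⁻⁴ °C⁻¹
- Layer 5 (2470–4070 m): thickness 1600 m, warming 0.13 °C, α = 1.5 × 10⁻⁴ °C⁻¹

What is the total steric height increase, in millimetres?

0–180 m: 180 × 2.9×10⁻⁴ × 0.62 = 0.032364 m
Layer 2: 760 × 3×10⁻⁴ × 0.56 = 0.12768 m
940–1770 m: 830 × 2.6×10⁻⁴ × 0.99 = 0.213642 m
Layer 4: 700 × 2.2×10⁻⁴ × 0.68 = 0.10472 m
Layer 5: 1.5×10⁻⁴ × 0.13 × 1600 = 0.03120 m
Δh = 0.032364 + 0.12768 + 0.213642 + 0.10472 + 0.03120 = 0.509606 m ≈ 510 mm

510 mm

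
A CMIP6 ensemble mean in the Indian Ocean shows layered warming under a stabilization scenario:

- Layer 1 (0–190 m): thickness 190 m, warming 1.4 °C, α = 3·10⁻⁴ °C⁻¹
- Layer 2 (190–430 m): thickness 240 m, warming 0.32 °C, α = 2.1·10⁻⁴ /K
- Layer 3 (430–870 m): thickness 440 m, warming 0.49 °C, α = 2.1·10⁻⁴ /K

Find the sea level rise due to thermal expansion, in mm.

0–190 m: 3×10⁻⁴ × 1.4 × 190 = 0.07980 m
Layer 2: 240 × 0.32 × 2.1×10⁻⁴ = 0.016128 m
Layer 3: 440 × 0.49 × 2.1×10⁻⁴ = 0.045276 m
Δh = 0.07980 + 0.016128 + 0.045276 = 0.141204 m

141 mm of thermosteric rise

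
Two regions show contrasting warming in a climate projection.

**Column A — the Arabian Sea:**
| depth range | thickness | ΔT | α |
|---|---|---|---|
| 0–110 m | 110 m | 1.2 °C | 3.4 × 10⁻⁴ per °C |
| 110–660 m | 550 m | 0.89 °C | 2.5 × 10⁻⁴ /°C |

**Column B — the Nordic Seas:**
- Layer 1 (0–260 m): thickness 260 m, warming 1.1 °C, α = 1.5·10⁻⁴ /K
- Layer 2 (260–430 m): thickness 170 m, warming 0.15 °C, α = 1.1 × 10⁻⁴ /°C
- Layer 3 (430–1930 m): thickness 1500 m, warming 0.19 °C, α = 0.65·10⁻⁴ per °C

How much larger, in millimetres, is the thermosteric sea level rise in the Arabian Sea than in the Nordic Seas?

100 mm larger

A Layer 1: 1.2 × 3.4×10⁻⁴ × 110 = 0.04488 m
A 2.5×10⁻⁴ × 0.89 × 550 = 0.122375 m
A total: 0.167255 m
B Layer 1: 1.5×10⁻⁴ × 260 × 1.1 = 0.04290 m
B 260–430 m: 0.15 × 1.1×10⁻⁴ × 170 = 0.002805 m
B 430–1930 m: 1500 × 0.65×10⁻⁴ × 0.19 = 0.018525 m
B total: 0.06423 m
Difference: 0.167255 − 0.06423 = 0.103025 m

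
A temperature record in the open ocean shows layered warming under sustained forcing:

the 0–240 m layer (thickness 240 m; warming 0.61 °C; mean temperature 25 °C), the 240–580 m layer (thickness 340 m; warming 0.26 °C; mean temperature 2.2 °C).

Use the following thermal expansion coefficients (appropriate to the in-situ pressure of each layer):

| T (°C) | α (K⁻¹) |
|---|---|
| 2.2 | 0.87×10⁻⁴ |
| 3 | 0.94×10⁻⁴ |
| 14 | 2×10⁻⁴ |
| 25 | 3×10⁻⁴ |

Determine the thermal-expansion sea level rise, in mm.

Layer 1 at 25 °C → α = 3×10⁻⁴ K⁻¹
Layer 2 at 2.2 °C → α = 0.87×10⁻⁴ K⁻¹
0.61 × 240 × 3×10⁻⁴ = 0.04392 m
340 × 0.87×10⁻⁴ × 0.26 = 0.0076908 m
Δh = 0.04392 + 0.0076908 = 0.0516108 m

51.6 mm of thermosteric rise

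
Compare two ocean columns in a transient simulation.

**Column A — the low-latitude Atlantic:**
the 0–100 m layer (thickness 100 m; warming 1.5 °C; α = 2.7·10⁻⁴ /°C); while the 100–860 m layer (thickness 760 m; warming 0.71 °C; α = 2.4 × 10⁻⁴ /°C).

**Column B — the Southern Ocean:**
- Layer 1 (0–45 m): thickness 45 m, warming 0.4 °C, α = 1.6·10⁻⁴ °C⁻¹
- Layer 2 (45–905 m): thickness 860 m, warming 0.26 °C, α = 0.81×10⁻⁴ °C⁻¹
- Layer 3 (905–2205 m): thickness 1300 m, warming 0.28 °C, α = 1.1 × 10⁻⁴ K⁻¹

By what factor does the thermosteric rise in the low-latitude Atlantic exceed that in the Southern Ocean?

A Layer 1: 2.7×10⁻⁴ × 100 × 1.5 = 0.04050 m
A 0.71 × 2.4×10⁻⁴ × 760 = 0.129504 m
A total: 0.170004 m
B 0–45 m: 0.4 × 45 × 1.6×10⁻⁴ = 0.00288 m
B Layer 2: 0.26 × 0.81×10⁻⁴ × 860 = 0.0181116 m
B Layer 3: 0.28 × 1300 × 1.1×10⁻⁴ = 0.04004 m
B total: 0.0610316 m
Ratio: 0.170004 / 0.0610316 ≈ 2.786

a factor of 2.79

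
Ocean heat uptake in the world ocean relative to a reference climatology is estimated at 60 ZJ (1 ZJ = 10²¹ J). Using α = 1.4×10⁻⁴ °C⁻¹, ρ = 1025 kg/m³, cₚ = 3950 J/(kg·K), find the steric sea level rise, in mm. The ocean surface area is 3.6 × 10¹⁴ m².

Per unit area: Q = 60×10²¹ / (3.6×10¹⁴) ≈ 1.667×10⁸ J/m²
Δh = αQ/(ρcₚ) = 1.4×10⁻⁴ × 1.667×10⁸ / (1025 × 3950) ≈ 0.0057642 m

5.8 mm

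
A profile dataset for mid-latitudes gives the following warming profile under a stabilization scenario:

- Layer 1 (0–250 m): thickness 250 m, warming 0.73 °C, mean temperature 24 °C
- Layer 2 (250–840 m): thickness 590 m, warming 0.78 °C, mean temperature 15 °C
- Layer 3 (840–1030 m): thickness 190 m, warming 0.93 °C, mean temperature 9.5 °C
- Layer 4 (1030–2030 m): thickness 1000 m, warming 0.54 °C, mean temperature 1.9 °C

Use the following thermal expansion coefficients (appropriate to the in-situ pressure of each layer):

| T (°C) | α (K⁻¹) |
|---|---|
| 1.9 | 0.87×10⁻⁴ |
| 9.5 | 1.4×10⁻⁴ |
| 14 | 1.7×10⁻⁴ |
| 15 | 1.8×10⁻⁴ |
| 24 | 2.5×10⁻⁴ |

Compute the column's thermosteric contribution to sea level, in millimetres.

Layer 1 at 24 °C → α = 2.5×10⁻⁴ K⁻¹
Layer 2 at 15 °C → α = 1.8×10⁻⁴ K⁻¹
Layer 3 at 9.5 °C → α = 1.4×10⁻⁴ K⁻¹
Layer 4 at 1.9 °C → α = 0.87×10⁻⁴ K⁻¹
0–250 m: 2.5×10⁻⁴ × 0.73 × 250 = 0.045625 m
590 × 0.78 × 1.8×10⁻⁴ = 0.082836 m
1.4×10⁻⁴ × 190 × 0.93 = 0.024738 m
1030–2030 m: 0.54 × 1000 × 0.87×10⁻⁴ = 0.04698 m
Δh = 0.045625 + 0.082836 + 0.024738 + 0.04698 = 0.200179 m ≈ 200 mm

about 200 mm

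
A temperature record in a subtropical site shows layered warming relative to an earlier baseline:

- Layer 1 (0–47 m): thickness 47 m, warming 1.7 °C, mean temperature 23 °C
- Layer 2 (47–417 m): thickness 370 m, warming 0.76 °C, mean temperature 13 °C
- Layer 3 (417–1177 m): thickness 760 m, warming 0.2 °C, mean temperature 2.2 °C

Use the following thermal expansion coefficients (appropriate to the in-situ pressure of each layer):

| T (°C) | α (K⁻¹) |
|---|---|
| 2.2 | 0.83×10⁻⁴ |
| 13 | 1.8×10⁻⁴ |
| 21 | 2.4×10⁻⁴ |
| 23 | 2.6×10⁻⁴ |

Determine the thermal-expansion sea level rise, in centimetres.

8.4 cm

Layer 1 at 23 °C → α = 2.6×10⁻⁴ K⁻¹
Layer 2 at 13 °C → α = 1.8×10⁻⁴ K⁻¹
Layer 3 at 2.2 °C → α = 0.83×10⁻⁴ K⁻¹
Layer 1: 1.7 × 47 × 2.6×10⁻⁴ = 0.020774 m
370 × 1.8×10⁻⁴ × 0.76 = 0.050616 m
417–1177 m: 0.83×10⁻⁴ × 760 × 0.2 = 0.012616 m
Δh = 0.020774 + 0.050616 + 0.012616 = 0.084006 m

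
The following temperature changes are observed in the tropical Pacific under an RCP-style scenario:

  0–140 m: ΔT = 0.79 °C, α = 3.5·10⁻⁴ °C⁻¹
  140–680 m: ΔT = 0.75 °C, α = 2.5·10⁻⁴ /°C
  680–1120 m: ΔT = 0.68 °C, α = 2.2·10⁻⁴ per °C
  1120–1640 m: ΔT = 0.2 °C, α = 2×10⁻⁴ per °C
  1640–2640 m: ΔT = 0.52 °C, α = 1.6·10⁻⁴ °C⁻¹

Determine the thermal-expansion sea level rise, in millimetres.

310 mm of thermosteric rise

3.5×10⁻⁴ × 140 × 0.79 = 0.03871 m
2.5×10⁻⁴ × 540 × 0.75 = 0.10125 m
680–1120 m: 0.68 × 2.2×10⁻⁴ × 440 = 0.065824 m
0.2 × 2×10⁻⁴ × 520 = 0.02080 m
1640–2640 m: 1000 × 0.52 × 1.6×10⁻⁴ = 0.08320 m
Δh = 0.03871 + 0.10125 + 0.065824 + 0.02080 + 0.08320 = 0.309784 m ≈ 310 mm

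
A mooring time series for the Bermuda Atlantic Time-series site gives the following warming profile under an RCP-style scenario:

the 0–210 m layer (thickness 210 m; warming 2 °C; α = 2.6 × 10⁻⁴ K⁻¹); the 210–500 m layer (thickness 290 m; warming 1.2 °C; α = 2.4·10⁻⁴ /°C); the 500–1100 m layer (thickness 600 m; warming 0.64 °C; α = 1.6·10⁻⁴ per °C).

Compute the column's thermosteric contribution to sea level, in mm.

0–210 m: 2 × 210 × 2.6×10⁻⁴ = 0.10920 m
Layer 2: 1.2 × 2.4×10⁻⁴ × 290 = 0.08352 m
Layer 3: 0.64 × 1.6×10⁻⁴ × 600 = 0.06144 m
Δh = 0.10920 + 0.08352 + 0.06144 = 0.25416 m

Δh ≈ 250 mm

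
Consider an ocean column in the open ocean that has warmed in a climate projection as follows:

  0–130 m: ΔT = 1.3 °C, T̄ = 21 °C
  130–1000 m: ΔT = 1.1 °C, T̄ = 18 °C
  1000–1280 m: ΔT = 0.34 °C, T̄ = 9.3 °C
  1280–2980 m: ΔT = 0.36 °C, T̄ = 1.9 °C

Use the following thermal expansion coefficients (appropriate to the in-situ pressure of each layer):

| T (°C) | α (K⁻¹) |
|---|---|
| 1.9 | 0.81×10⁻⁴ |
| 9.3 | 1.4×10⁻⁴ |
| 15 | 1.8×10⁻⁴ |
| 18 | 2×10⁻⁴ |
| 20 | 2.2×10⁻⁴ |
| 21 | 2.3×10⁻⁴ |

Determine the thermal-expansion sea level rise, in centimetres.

Layer 1 at 21 °C → α = 2.3×10⁻⁴ K⁻¹
Layer 2 at 18 °C → α = 2×10⁻⁴ K⁻¹
Layer 3 at 9.3 °C → α = 1.4×10⁻⁴ K⁻¹
Layer 4 at 1.9 °C → α = 0.81×10⁻⁴ K⁻¹
0–130 m: 1.3 × 2.3×10⁻⁴ × 130 = 0.03887 m
870 × 1.1 × 2×10⁻⁴ = 0.19140 m
1000–1280 m: 1.4×10⁻⁴ × 280 × 0.34 = 0.013328 m
Layer 4: 1700 × 0.36 × 0.81×10⁻⁴ = 0.049572 m
Δh = 0.03887 + 0.19140 + 0.013328 + 0.049572 = 0.29317 m

29.3 cm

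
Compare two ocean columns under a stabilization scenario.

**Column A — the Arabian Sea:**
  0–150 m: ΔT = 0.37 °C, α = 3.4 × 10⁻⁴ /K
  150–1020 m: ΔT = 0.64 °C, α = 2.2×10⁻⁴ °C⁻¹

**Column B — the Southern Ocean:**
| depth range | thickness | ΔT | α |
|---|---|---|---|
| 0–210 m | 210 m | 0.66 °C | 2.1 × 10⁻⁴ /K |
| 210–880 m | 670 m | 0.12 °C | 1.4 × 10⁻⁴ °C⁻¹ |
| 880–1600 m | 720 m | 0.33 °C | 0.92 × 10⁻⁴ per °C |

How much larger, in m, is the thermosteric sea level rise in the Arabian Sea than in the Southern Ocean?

Δh_A − Δh_B ≈ 0.079 m

A 0–150 m: 150 × 3.4×10⁻⁴ × 0.37 = 0.01887 m
A 0.64 × 2.2×10⁻⁴ × 870 = 0.122496 m
A total: 0.141366 m
B Layer 1: 210 × 0.66 × 2.1×10⁻⁴ = 0.029106 m
B 210–880 m: 1.4×10⁻⁴ × 670 × 0.12 = 0.011256 m
B Layer 3: 0.92×10⁻⁴ × 0.33 × 720 = 0.0218592 m
B total: 0.0622212 m
Difference: 0.141366 − 0.0622212 = 0.0791448 m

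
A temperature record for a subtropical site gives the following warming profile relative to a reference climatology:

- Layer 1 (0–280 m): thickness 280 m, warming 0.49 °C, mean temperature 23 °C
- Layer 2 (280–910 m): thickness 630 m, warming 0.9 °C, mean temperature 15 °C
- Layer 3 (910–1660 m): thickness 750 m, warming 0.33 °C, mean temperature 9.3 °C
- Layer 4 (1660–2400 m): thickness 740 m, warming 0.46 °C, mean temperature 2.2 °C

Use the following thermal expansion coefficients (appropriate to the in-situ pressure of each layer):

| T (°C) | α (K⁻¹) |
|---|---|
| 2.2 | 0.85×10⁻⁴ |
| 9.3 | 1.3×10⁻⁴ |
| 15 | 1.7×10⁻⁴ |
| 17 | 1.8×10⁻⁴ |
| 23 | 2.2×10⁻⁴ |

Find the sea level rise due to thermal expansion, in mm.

Δh ≈ 190 mm

Layer 1 at 23 °C → α = 2.2×10⁻⁴ K⁻¹
Layer 2 at 15 °C → α = 1.7×10⁻⁴ K⁻¹
Layer 3 at 9.3 °C → α = 1.3×10⁻⁴ K⁻¹
Layer 4 at 2.2 °C → α = 0.85×10⁻⁴ K⁻¹
0–280 m: 2.2×10⁻⁴ × 0.49 × 280 = 0.030184 m
280–910 m: 630 × 0.9 × 1.7×10⁻⁴ = 0.09639 m
910–1660 m: 0.33 × 750 × 1.3×10⁻⁴ = 0.032175 m
1660–2400 m: 0.85×10⁻⁴ × 0.46 × 740 = 0.028934 m
Δh = 0.030184 + 0.09639 + 0.032175 + 0.028934 = 0.187683 m ≈ 190 mm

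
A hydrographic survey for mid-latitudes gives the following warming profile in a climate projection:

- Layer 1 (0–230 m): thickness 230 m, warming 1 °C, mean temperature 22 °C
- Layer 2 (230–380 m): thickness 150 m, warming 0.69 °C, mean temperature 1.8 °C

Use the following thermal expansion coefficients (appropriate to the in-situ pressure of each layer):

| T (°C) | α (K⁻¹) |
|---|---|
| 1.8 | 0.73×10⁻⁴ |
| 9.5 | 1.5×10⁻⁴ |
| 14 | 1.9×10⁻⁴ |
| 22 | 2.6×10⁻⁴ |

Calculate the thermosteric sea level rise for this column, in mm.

Δh = 67.4 mm

Layer 1 at 22 °C → α = 2.6×10⁻⁴ K⁻¹
Layer 2 at 1.8 °C → α = 0.73×10⁻⁴ K⁻¹
0–230 m: 2.6×10⁻⁴ × 1 × 230 = 0.05980 m
Layer 2: 150 × 0.73×10⁻⁴ × 0.69 = 0.0075555 m
Δh = 0.05980 + 0.0075555 = 0.0673555 m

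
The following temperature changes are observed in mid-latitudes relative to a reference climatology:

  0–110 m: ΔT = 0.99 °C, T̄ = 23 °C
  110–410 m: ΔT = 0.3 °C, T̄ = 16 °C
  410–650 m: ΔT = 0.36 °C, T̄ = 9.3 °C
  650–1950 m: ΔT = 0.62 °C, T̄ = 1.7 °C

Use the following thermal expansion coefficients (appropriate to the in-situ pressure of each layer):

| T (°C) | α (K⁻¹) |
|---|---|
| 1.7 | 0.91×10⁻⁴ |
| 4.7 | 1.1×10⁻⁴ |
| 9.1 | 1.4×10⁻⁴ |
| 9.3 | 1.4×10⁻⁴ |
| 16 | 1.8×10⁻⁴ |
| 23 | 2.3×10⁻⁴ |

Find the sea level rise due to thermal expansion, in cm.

Layer 1 at 23 °C → α = 2.3×10⁻⁴ K⁻¹
Layer 2 at 16 °C → α = 1.8×10⁻⁴ K⁻¹
Layer 3 at 9.3 °C → α = 1.4×10⁻⁴ K⁻¹
Layer 4 at 1.7 °C → α = 0.91×10⁻⁴ K⁻¹
0–110 m: 2.3×10⁻⁴ × 0.99 × 110 = 0.025047 m
Layer 2: 1.8×10⁻⁴ × 0.3 × 300 = 0.01620 m
410–650 m: 0.36 × 240 × 1.4×10⁻⁴ = 0.012096 m
Layer 4: 1300 × 0.91×10⁻⁴ × 0.62 = 0.073346 m
Δh = 0.025047 + 0.01620 + 0.012096 + 0.073346 = 0.126689 m

12.7 cm of thermosteric rise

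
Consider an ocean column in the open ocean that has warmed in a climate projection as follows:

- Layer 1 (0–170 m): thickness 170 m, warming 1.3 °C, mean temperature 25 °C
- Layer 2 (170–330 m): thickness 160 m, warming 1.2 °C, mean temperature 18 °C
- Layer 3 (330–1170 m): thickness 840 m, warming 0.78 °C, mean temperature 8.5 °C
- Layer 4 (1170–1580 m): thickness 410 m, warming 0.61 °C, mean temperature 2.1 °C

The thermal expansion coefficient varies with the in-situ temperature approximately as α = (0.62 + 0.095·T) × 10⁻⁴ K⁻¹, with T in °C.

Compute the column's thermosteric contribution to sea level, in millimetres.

225 mm of thermosteric rise

Layer 1: α = (0.62 + 0.095×25)×10⁻⁴ = 2.995×10⁻⁴ K⁻¹
Layer 2: α = (0.62 + 0.095×18)×10⁻⁴ = 2.33×10⁻⁴ K⁻¹
Layer 3: α = (0.62 + 0.095×8.5)×10⁻⁴ = 1.4275×10⁻⁴ K⁻¹
Layer 4: α = (0.62 + 0.095×2.1)×10⁻⁴ = 0.8195×10⁻⁴ K⁻¹
0–170 m: 2.995×10⁻⁴ × 1.3 × 170 = 0.0661895 m
1.2 × 2.33×10⁻⁴ × 160 = 0.044736 m
Layer 3: 840 × 1.4275×10⁻⁴ × 0.78 = 0.0935298 m
Layer 4: 0.8195×10⁻⁴ × 410 × 0.61 = 0.020495695 m
Δh = 0.0661895 + 0.044736 + 0.0935298 + 0.020495695 = 0.224950995 m ≈ 225 mm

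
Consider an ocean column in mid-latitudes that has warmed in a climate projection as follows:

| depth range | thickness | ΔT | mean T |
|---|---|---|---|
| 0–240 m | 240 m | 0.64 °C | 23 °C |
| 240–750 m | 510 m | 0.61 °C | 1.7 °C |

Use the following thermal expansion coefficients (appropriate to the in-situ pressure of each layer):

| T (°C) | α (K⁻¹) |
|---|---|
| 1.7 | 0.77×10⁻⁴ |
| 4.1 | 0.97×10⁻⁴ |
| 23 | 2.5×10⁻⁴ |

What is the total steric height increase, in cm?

about 6.24 cm

Layer 1 at 23 °C → α = 2.5×10⁻⁴ K⁻¹
Layer 2 at 1.7 °C → α = 0.77×10⁻⁴ K⁻¹
0–240 m: 2.5×10⁻⁴ × 240 × 0.64 = 0.03840 m
Layer 2: 0.61 × 510 × 0.77×10⁻⁴ = 0.0239547 m
Δh = 0.03840 + 0.0239547 = 0.0623547 m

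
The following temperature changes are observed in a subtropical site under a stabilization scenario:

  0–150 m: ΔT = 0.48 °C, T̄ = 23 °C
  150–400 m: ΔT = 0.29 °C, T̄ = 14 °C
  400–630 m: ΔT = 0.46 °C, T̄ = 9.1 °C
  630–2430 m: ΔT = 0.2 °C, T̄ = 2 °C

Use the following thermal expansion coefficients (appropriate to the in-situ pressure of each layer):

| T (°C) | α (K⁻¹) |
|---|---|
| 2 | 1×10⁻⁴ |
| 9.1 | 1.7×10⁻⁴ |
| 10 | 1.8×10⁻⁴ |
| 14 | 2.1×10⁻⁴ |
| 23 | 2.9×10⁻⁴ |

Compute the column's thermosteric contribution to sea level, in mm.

90.1 mm of thermosteric rise

Layer 1 at 23 °C → α = 2.9×10⁻⁴ K⁻¹
Layer 2 at 14 °C → α = 2.1×10⁻⁴ K⁻¹
Layer 3 at 9.1 °C → α = 1.7×10⁻⁴ K⁻¹
Layer 4 at 2 °C → α = 1×10⁻⁴ K⁻¹
2.9×10⁻⁴ × 0.48 × 150 = 0.02088 m
250 × 0.29 × 2.1×10⁻⁴ = 0.015225 m
400–630 m: 0.46 × 230 × 1.7×10⁻⁴ = 0.017986 m
630–2430 m: 1×10⁻⁴ × 0.2 × 1800 = 0.03600 m
Δh = 0.02088 + 0.015225 + 0.017986 + 0.03600 = 0.090091 m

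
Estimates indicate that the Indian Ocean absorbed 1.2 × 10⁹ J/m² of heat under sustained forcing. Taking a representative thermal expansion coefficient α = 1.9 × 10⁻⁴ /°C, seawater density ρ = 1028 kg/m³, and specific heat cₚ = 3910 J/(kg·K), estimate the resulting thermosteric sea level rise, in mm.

Δh = αQ/(ρcₚ) = 1.9×10⁻⁴ × 1.2×10⁹ / (1028 × 3910) ≈ 0.056724 m

Δh ≈ 56.7 mm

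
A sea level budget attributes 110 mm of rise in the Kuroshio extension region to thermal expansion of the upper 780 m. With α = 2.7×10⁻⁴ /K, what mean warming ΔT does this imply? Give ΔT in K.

about 0.522 K

ΔT = Δh/(αH) = 0.11 / (2.7×10⁻⁴ × 780) ≈ 0.5223 K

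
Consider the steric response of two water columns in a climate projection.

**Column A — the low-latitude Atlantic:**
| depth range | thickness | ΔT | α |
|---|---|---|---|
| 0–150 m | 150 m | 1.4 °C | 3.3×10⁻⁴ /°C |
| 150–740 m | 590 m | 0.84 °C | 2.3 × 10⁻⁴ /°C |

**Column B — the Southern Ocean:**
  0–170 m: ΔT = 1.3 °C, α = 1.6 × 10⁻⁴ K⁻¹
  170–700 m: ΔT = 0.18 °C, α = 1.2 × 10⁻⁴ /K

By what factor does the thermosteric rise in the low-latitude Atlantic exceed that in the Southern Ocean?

A 0–150 m: 1.4 × 3.3×10⁻⁴ × 150 = 0.06930 m
A 150–740 m: 0.84 × 590 × 2.3×10⁻⁴ = 0.113988 m
A total: 0.183288 m
B 0–170 m: 1.3 × 170 × 1.6×10⁻⁴ = 0.03536 m
B 530 × 1.2×10⁻⁴ × 0.18 = 0.011448 m
B total: 0.046808 m
Ratio: 0.183288 / 0.046808 ≈ 3.916

3.92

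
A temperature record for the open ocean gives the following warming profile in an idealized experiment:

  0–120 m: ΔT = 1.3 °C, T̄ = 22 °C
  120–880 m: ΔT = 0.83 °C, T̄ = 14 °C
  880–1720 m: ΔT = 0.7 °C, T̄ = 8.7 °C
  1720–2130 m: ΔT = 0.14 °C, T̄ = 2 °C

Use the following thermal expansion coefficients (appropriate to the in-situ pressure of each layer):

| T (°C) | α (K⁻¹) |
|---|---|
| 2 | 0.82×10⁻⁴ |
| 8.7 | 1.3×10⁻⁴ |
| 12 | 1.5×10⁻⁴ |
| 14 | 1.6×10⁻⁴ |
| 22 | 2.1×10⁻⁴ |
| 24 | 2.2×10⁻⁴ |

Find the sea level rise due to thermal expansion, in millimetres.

Δh ≈ 215 mm

Layer 1 at 22 °C → α = 2.1×10⁻⁴ K⁻¹
Layer 2 at 14 °C → α = 1.6×10⁻⁴ K⁻¹
Layer 3 at 8.7 °C → α = 1.3×10⁻⁴ K⁻¹
Layer 4 at 2 °C → α = 0.82×10⁻⁴ K⁻¹
2.1×10⁻⁴ × 1.3 × 120 = 0.03276 m
120–880 m: 1.6×10⁻⁴ × 760 × 0.83 = 0.100928 m
Layer 3: 0.7 × 1.3×10⁻⁴ × 840 = 0.07644 m
Layer 4: 0.82×10⁻⁴ × 410 × 0.14 = 0.0047068 m
Δh = 0.03276 + 0.100928 + 0.07644 + 0.0047068 = 0.2148348 m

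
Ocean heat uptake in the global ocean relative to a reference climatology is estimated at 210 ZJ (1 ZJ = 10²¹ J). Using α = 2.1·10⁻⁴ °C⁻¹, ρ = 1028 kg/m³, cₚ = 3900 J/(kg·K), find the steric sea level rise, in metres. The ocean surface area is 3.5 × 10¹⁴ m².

Per unit area: Q = 210×10²¹ / (3.5×10¹⁴) = 6×10⁸ J/m²
Δh = αQ/(ρcₚ) = 2.1×10⁻⁴ × 6×10⁸ / (1028 × 3900) ≈ 0.031428 m

Δh = 0.031 m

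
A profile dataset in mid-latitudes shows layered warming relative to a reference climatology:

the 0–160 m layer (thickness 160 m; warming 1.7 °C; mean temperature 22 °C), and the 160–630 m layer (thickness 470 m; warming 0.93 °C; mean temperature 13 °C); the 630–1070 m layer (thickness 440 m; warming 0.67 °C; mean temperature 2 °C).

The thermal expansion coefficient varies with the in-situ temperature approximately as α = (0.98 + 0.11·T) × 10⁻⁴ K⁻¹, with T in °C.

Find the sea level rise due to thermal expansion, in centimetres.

Δh ≈ 23 cm

Layer 1: α = (0.98 + 0.11×22)×10⁻⁴ = 3.4×10⁻⁴ K⁻¹
Layer 2: α = (0.98 + 0.11×13)×10⁻⁴ = 2.41×10⁻⁴ K⁻¹
Layer 3: α = (0.98 + 0.11×2)×10⁻⁴ = 1.2×10⁻⁴ K⁻¹
3.4×10⁻⁴ × 1.7 × 160 = 0.09248 m
Layer 2: 0.93 × 470 × 2.41×10⁻⁴ = 0.1053411 m
630–1070 m: 440 × 1.2×10⁻⁴ × 0.67 = 0.035376 m
Δh = 0.09248 + 0.1053411 + 0.035376 = 0.2331971 m ≈ 23 cm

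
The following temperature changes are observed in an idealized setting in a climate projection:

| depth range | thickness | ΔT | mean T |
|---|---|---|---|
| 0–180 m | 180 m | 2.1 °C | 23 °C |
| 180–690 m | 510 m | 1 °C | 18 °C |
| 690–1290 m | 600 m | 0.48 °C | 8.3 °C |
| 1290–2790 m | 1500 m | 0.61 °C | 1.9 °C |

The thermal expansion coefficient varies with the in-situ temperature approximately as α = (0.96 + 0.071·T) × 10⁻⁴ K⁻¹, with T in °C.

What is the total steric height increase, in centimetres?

36 cm

Layer 1: α = (0.96 + 0.071×23)×10⁻⁴ = 2.593×10⁻⁴ K⁻¹
Layer 2: α = (0.96 + 0.071×18)×10⁻⁴ = 2.238×10⁻⁴ K⁻¹
Layer 3: α = (0.96 + 0.071×8.3)×10⁻⁴ = 1.5493×10⁻⁴ K⁻¹
Layer 4: α = (0.96 + 0.071×1.9)×10⁻⁴ = 1.0949×10⁻⁴ K⁻¹
Layer 1: 2.593×10⁻⁴ × 180 × 2.1 = 0.0980154 m
Layer 2: 510 × 1 × 2.238×10⁻⁴ = 0.114138 m
600 × 1.5493×10⁻⁴ × 0.48 = 0.04461984 m
Layer 4: 1.0949×10⁻⁴ × 0.61 × 1500 = 0.10018335 m
Δh = 0.0980154 + 0.114138 + 0.04461984 + 0.10018335 = 0.35695659 m ≈ 36 cm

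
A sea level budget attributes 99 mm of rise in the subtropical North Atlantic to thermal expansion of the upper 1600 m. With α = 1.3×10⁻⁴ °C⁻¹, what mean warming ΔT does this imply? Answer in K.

ΔT = Δh/(αH) = 0.099 / (1.3×10⁻⁴ × 1600) ≈ 0.4760 K

ΔT ≈ 0.48 K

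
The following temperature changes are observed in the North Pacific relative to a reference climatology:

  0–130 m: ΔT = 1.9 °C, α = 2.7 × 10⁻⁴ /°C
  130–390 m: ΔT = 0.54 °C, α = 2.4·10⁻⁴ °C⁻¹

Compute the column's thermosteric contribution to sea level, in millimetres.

0–130 m: 130 × 1.9 × 2.7×10⁻⁴ = 0.06669 m
130–390 m: 0.54 × 260 × 2.4×10⁻⁴ = 0.033696 m
Δh = 0.06669 + 0.033696 = 0.100386 m ≈ 100 mm

Δh ≈ 100 mm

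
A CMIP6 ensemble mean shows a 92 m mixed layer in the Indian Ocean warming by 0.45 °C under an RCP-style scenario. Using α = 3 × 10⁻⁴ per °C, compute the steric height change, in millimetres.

Δh = αΔT·H = 3×10⁻⁴ × 0.45 × 92 = 0.01242 m

12 mm of thermosteric rise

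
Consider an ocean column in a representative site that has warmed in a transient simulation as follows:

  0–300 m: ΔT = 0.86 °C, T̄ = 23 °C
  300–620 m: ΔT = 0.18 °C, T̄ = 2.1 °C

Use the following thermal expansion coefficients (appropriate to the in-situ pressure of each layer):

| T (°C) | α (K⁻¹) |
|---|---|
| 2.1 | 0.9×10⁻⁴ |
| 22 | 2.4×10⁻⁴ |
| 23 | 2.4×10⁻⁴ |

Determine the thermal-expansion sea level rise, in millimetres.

Layer 1 at 23 °C → α = 2.4×10⁻⁴ K⁻¹
Layer 2 at 2.1 °C → α = 0.9×10⁻⁴ K⁻¹
Layer 1: 2.4×10⁻⁴ × 300 × 0.86 = 0.06192 m
300–620 m: 0.18 × 0.9×10⁻⁴ × 320 = 0.005184 m
Δh = 0.06192 + 0.005184 = 0.067104 m

67.1 mm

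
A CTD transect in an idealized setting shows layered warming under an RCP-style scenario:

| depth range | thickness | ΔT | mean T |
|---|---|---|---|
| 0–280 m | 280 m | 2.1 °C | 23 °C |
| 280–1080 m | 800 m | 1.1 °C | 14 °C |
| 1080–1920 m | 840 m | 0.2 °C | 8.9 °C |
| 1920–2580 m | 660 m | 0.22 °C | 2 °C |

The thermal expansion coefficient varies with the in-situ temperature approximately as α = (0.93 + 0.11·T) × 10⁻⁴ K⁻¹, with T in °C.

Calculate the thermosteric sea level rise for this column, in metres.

Layer 1: α = (0.93 + 0.11×23)×10⁻⁴ = 3.46×10⁻⁴ K⁻¹
Layer 2: α = (0.93 + 0.11×14)×10⁻⁴ = 2.47×10⁻⁴ K⁻¹
Layer 3: α = (0.93 + 0.11×8.9)×10⁻⁴ = 1.909×10⁻⁴ K⁻¹
Layer 4: α = (0.93 + 0.11×2)×10⁻⁴ = 1.15×10⁻⁴ K⁻¹
Layer 1: 280 × 2.1 × 3.46×10⁻⁴ = 0.203448 m
Layer 2: 800 × 1.1 × 2.47×10⁻⁴ = 0.21736 m
840 × 0.2 × 1.909×10⁻⁴ = 0.0320712 m
1920–2580 m: 0.22 × 1.15×10⁻⁴ × 660 = 0.016698 m
Δh = 0.203448 + 0.21736 + 0.0320712 + 0.016698 = 0.4695772 m

Δh = 0.470 m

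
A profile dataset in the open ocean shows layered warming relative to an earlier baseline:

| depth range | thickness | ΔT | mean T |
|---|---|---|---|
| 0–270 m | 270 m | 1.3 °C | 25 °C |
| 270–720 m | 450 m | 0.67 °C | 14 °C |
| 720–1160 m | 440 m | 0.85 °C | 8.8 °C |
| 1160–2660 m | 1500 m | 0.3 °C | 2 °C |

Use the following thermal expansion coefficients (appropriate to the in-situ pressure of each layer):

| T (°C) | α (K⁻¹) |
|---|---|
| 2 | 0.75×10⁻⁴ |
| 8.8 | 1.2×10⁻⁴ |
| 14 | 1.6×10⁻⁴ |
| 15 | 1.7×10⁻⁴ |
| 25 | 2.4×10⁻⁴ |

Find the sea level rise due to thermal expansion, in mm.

Layer 1 at 25 °C → α = 2.4×10⁻⁴ K⁻¹
Layer 2 at 14 °C → α = 1.6×10⁻⁴ K⁻¹
Layer 3 at 8.8 °C → α = 1.2×10⁻⁴ K⁻¹
Layer 4 at 2 °C → α = 0.75×10⁻⁴ K⁻¹
Layer 1: 2.4×10⁻⁴ × 1.3 × 270 = 0.08424 m
270–720 m: 1.6×10⁻⁴ × 450 × 0.67 = 0.04824 m
720–1160 m: 1.2×10⁻⁴ × 440 × 0.85 = 0.04488 m
1160–2660 m: 0.75×10⁻⁴ × 0.3 × 1500 = 0.03375 m
Δh = 0.08424 + 0.04824 + 0.04488 + 0.03375 = 0.21111 m

Δh ≈ 211 mm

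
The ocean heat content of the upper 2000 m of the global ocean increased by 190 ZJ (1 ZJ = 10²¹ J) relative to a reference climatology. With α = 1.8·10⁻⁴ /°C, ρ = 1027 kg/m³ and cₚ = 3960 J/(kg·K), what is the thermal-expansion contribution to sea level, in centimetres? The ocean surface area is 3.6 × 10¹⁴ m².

Per unit area: Q = 190×10²¹ / (3.6×10¹⁴) ≈ 5.278×10⁸ J/m²
Δh = αQ/(ρcₚ) = 1.8×10⁻⁴ × 5.278×10⁸ / (1027 × 3960) ≈ 0.02336 m

Δh ≈ 2.3 cm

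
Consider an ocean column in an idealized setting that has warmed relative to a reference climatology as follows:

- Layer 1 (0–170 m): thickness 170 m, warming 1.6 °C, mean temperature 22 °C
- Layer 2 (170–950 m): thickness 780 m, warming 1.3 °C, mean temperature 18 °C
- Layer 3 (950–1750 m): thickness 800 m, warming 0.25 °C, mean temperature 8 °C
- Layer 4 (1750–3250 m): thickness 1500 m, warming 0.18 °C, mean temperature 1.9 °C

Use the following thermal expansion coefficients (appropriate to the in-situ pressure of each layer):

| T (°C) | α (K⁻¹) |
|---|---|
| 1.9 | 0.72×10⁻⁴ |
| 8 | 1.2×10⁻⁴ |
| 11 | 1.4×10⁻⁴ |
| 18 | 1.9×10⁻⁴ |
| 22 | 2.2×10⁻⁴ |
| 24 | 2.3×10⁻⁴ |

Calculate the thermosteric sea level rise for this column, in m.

Layer 1 at 22 °C → α = 2.2×10⁻⁴ K⁻¹
Layer 2 at 18 °C → α = 1.9×10⁻⁴ K⁻¹
Layer 3 at 8 °C → α = 1.2×10⁻⁴ K⁻¹
Layer 4 at 1.9 °C → α = 0.72×10⁻⁴ K⁻¹
2.2×10⁻⁴ × 1.6 × 170 = 0.05984 m
Layer 2: 1.3 × 1.9×10⁻⁴ × 780 = 0.19266 m
0.25 × 1.2×10⁻⁴ × 800 = 0.02400 m
Layer 4: 0.72×10⁻⁴ × 1500 × 0.18 = 0.01944 m
Δh = 0.05984 + 0.19266 + 0.02400 + 0.01944 = 0.29594 m

0.30 m of thermosteric rise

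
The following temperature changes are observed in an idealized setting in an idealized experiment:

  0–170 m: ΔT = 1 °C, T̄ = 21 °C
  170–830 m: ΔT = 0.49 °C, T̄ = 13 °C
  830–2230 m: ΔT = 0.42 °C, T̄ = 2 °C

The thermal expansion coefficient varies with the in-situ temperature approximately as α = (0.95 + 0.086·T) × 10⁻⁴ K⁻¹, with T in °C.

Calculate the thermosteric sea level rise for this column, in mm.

Layer 1: α = (0.95 + 0.086×21)×10⁻⁴ = 2.756×10⁻⁴ K⁻¹
Layer 2: α = (0.95 + 0.086×13)×10⁻⁴ = 2.068×10⁻⁴ K⁻¹
Layer 3: α = (0.95 + 0.086×2)×10⁻⁴ = 1.122×10⁻⁴ K⁻¹
0–170 m: 170 × 2.756×10⁻⁴ × 1 = 0.046852 m
660 × 0.49 × 2.068×10⁻⁴ = 0.06687912 m
830–2230 m: 1.122×10⁻⁴ × 1400 × 0.42 = 0.0659736 m
Δh = 0.046852 + 0.06687912 + 0.0659736 = 0.17970472 m ≈ 180 mm

Δh = 180 mm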